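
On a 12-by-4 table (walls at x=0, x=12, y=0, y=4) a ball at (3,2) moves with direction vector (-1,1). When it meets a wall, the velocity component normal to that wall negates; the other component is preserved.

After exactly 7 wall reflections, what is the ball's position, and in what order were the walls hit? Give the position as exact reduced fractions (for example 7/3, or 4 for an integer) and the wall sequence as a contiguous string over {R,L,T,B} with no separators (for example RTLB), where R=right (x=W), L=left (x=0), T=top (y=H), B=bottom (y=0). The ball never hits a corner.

1. t=2 → T at (1,4); v=(-1,-1)
2. t=1 → L at (0,3); v=(1,-1)
3. t=3 → B at (3,0); v=(1,1)
4. t=4 → T at (7,4); v=(1,-1)
5. t=4 → B at (11,0); v=(1,1)
6. t=1 → R at (12,1); v=(-1,1)
7. t=3 → T at (9,4); v=(-1,-1)

Final position: (9,4)
Wall sequence: TLBTBRT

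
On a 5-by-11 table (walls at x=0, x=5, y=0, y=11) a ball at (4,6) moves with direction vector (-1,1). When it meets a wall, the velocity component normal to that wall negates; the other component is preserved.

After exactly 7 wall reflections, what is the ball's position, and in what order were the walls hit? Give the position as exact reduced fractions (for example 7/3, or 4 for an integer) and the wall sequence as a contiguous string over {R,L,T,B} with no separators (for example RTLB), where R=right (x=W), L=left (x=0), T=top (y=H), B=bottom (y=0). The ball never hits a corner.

Final position: (0,8)
Wall sequence: LTRLBRL

1. t=4 → L at (0,10); v=(1,1)
2. t=1 → T at (1,11); v=(1,-1)
3. t=4 → R at (5,7); v=(-1,-1)
4. t=5 → L at (0,2); v=(1,-1)
5. t=2 → B at (2,0); v=(1,1)
6. t=3 → R at (5,3); v=(-1,1)
7. t=5 → L at (0,8); v=(1,1)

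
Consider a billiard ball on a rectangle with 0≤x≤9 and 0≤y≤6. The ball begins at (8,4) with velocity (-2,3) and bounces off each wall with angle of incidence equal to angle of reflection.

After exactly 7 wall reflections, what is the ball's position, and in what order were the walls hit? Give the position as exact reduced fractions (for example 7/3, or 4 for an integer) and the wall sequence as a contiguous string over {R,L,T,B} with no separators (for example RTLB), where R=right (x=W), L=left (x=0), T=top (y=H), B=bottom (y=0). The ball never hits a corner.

Final position: (26/3,6)
Wall sequence: TBLTBRT

1. t=2/3 → T at (20/3,6); v=(-2,-3)
2. t=2 → B at (8/3,0); v=(-2,3)
3. t=4/3 → L at (0,4); v=(2,3)
4. t=2/3 → T at (4/3,6); v=(2,-3)
5. t=2 → B at (16/3,0); v=(2,3)
6. t=11/6 → R at (9,11/2); v=(-2,3)
7. t=1/6 → T at (26/3,6); v=(-2,-3)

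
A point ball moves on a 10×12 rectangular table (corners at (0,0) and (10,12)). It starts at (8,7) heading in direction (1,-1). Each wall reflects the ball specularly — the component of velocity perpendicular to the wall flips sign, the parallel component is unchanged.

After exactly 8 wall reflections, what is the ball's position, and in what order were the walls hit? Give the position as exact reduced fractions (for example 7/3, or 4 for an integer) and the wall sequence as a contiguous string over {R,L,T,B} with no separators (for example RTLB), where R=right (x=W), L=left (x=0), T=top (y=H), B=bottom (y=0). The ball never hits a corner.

1. t=2 → R at (10,5); v=(-1,-1)
2. t=5 → B at (5,0); v=(-1,1)
3. t=5 → L at (0,5); v=(1,1)
4. t=7 → T at (7,12); v=(1,-1)
5. t=3 → R at (10,9); v=(-1,-1)
6. t=9 → B at (1,0); v=(-1,1)
7. t=1 → L at (0,1); v=(1,1)
8. t=10 → R at (10,11); v=(-1,1)

Final position: (10,11)
Wall sequence: RBLTRBLR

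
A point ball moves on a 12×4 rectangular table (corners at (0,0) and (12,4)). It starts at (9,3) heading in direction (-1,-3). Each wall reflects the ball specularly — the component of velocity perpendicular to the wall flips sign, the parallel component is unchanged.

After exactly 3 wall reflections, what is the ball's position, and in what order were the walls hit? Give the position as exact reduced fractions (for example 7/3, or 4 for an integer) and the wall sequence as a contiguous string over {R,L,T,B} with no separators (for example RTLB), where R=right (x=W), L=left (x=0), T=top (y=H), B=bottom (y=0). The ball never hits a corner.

1. t=1 → B at (8,0); v=(-1,3)
2. t=4/3 → T at (20/3,4); v=(-1,-3)
3. t=4/3 → B at (16/3,0); v=(-1,3)

Final position: (16/3,0)
Wall sequence: BTB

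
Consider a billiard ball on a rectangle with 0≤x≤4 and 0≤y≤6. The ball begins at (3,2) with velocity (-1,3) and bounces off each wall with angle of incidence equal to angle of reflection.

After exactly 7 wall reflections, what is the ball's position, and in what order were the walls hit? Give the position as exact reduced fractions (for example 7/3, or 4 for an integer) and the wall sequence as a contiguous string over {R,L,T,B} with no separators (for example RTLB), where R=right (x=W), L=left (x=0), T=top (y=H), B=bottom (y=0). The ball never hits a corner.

Final position: (5/3,6)
Wall sequence: TLBTRBT

1. t=4/3 → T at (5/3,6); v=(-1,-3)
2. t=5/3 → L at (0,1); v=(1,-3)
3. t=1/3 → B at (1/3,0); v=(1,3)
4. t=2 → T at (7/3,6); v=(1,-3)
5. t=5/3 → R at (4,1); v=(-1,-3)
6. t=1/3 → B at (11/3,0); v=(-1,3)
7. t=2 → T at (5/3,6); v=(-1,-3)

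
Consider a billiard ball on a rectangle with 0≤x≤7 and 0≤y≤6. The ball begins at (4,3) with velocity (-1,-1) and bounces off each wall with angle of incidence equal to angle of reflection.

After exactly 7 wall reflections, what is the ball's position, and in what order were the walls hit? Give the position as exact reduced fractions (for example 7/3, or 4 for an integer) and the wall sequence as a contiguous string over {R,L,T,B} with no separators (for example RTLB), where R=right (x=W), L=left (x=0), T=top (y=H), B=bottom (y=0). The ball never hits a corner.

Final position: (3,6)
Wall sequence: BLTRBLT

1. t=3 → B at (1,0); v=(-1,1)
2. t=1 → L at (0,1); v=(1,1)
3. t=5 → T at (5,6); v=(1,-1)
4. t=2 → R at (7,4); v=(-1,-1)
5. t=4 → B at (3,0); v=(-1,1)
6. t=3 → L at (0,3); v=(1,1)
7. t=3 → T at (3,6); v=(1,-1)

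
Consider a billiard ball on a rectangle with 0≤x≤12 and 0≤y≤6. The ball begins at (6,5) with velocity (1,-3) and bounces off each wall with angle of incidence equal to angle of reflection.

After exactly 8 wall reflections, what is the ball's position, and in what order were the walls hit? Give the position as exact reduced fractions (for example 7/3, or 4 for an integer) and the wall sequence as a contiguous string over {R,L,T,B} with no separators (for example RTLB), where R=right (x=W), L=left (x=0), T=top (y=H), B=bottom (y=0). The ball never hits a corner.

Final position: (13/3,0)
Wall sequence: BTBRTBTB

1. t=5/3 → B at (23/3,0); v=(1,3)
2. t=2 → T at (29/3,6); v=(1,-3)
3. t=2 → B at (35/3,0); v=(1,3)
4. t=1/3 → R at (12,1); v=(-1,3)
5. t=5/3 → T at (31/3,6); v=(-1,-3)
6. t=2 → B at (25/3,0); v=(-1,3)
7. t=2 → T at (19/3,6); v=(-1,-3)
8. t=2 → B at (13/3,0); v=(-1,3)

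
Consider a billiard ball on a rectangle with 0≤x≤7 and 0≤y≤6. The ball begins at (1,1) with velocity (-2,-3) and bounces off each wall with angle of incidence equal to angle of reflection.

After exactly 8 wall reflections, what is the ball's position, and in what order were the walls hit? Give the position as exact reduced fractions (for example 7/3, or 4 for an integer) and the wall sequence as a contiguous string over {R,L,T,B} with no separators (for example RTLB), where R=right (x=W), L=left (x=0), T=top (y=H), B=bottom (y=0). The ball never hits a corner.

Final position: (5/3,0)
Wall sequence: BLTRBTLB

1. t=1/3 → B at (1/3,0); v=(-2,3)
2. t=1/6 → L at (0,1/2); v=(2,3)
3. t=11/6 → T at (11/3,6); v=(2,-3)
4. t=5/3 → R at (7,1); v=(-2,-3)
5. t=1/3 → B at (19/3,0); v=(-2,3)
6. t=2 → T at (7/3,6); v=(-2,-3)
7. t=7/6 → L at (0,5/2); v=(2,-3)
8. t=5/6 → B at (5/3,0); v=(2,3)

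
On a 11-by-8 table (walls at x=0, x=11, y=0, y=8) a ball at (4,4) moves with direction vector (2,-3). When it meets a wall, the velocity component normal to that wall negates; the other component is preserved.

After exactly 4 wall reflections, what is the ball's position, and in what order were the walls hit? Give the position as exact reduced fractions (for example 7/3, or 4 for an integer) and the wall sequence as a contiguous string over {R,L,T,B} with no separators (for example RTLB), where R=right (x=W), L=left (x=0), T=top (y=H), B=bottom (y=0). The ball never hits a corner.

1. t=4/3 → B at (20/3,0); v=(2,3)
2. t=13/6 → R at (11,13/2); v=(-2,3)
3. t=1/2 → T at (10,8); v=(-2,-3)
4. t=8/3 → B at (14/3,0); v=(-2,3)

Final position: (14/3,0)
Wall sequence: BRTB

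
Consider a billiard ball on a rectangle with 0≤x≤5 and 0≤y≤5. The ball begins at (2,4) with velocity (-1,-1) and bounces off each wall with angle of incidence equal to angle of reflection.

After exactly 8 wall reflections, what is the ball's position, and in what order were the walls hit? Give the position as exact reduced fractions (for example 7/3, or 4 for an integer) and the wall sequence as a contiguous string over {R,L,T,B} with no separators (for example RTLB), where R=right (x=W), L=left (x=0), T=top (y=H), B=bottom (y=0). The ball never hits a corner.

Final position: (3,5)
Wall sequence: LBRTLBRT

1. t=2 → L at (0,2); v=(1,-1)
2. t=2 → B at (2,0); v=(1,1)
3. t=3 → R at (5,3); v=(-1,1)
4. t=2 → T at (3,5); v=(-1,-1)
5. t=3 → L at (0,2); v=(1,-1)
6. t=2 → B at (2,0); v=(1,1)
7. t=3 → R at (5,3); v=(-1,1)
8. t=2 → T at (3,5); v=(-1,-1)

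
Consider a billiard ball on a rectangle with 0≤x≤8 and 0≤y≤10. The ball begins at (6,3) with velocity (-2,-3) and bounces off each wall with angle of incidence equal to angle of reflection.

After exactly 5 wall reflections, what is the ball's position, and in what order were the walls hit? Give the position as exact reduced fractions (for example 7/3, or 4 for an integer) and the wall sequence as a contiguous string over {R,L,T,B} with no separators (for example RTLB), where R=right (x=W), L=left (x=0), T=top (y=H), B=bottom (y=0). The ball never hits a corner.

Final position: (20/3,0)
Wall sequence: BLTRB

1. t=1 → B at (4,0); v=(-2,3)
2. t=2 → L at (0,6); v=(2,3)
3. t=4/3 → T at (8/3,10); v=(2,-3)
4. t=8/3 → R at (8,2); v=(-2,-3)
5. t=2/3 → B at (20/3,0); v=(-2,3)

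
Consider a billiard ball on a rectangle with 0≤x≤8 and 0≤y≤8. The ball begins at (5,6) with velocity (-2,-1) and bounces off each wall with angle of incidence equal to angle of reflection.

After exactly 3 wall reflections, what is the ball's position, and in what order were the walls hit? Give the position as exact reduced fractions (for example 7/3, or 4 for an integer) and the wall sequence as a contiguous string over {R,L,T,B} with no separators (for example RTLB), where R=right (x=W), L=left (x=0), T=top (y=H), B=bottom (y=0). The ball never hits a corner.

Final position: (8,1/2)
Wall sequence: LBR

1. t=5/2 → L at (0,7/2); v=(2,-1)
2. t=7/2 → B at (7,0); v=(2,1)
3. t=1/2 → R at (8,1/2); v=(-2,1)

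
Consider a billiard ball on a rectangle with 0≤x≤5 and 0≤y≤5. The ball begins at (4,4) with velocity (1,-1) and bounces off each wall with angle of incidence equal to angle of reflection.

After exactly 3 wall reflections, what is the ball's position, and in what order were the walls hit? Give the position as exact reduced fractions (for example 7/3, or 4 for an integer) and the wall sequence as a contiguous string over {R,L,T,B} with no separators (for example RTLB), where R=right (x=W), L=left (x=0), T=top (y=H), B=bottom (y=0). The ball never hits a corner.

1. t=1 → R at (5,3); v=(-1,-1)
2. t=3 → B at (2,0); v=(-1,1)
3. t=2 → L at (0,2); v=(1,1)

Final position: (0,2)
Wall sequence: RBL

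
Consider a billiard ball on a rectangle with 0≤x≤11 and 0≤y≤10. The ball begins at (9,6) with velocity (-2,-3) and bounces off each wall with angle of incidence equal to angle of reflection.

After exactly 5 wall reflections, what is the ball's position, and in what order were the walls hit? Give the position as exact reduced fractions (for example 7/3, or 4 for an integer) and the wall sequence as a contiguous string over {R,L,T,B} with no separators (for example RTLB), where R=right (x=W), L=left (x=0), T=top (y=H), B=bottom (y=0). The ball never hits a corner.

1. t=2 → B at (5,0); v=(-2,3)
2. t=5/2 → L at (0,15/2); v=(2,3)
3. t=5/6 → T at (5/3,10); v=(2,-3)
4. t=10/3 → B at (25/3,0); v=(2,3)
5. t=4/3 → R at (11,4); v=(-2,3)

Final position: (11,4)
Wall sequence: BLTBR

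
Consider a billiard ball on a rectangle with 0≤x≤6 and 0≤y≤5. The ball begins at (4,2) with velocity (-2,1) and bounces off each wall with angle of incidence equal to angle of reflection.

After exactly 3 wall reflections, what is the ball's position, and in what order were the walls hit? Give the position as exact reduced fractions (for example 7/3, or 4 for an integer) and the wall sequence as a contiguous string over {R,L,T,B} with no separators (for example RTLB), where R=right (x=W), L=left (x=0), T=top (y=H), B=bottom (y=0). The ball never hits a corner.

1. t=2 → L at (0,4); v=(2,1)
2. t=1 → T at (2,5); v=(2,-1)
3. t=2 → R at (6,3); v=(-2,-1)

Final position: (6,3)
Wall sequence: LTR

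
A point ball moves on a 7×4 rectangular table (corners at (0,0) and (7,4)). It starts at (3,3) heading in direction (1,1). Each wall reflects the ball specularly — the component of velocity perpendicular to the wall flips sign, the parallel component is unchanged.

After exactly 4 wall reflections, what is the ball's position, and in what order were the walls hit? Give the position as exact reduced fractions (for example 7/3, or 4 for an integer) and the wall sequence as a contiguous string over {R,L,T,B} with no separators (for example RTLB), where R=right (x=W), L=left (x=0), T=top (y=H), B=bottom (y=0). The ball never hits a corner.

Final position: (2,4)
Wall sequence: TRBT

1. t=1 → T at (4,4); v=(1,-1)
2. t=3 → R at (7,1); v=(-1,-1)
3. t=1 → B at (6,0); v=(-1,1)
4. t=4 → T at (2,4); v=(-1,-1)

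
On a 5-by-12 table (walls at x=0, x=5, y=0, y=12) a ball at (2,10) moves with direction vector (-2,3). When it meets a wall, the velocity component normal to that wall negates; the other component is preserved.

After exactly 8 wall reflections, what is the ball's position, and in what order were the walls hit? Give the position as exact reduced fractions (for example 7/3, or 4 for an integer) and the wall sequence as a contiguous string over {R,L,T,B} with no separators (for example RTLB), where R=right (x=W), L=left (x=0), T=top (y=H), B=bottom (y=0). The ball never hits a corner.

1. t=2/3 → T at (2/3,12); v=(-2,-3)
2. t=1/3 → L at (0,11); v=(2,-3)
3. t=5/2 → R at (5,7/2); v=(-2,-3)
4. t=7/6 → B at (8/3,0); v=(-2,3)
5. t=4/3 → L at (0,4); v=(2,3)
6. t=5/2 → R at (5,23/2); v=(-2,3)
7. t=1/6 → T at (14/3,12); v=(-2,-3)
8. t=7/3 → L at (0,5); v=(2,-3)

Final position: (0,5)
Wall sequence: TLRBLRTL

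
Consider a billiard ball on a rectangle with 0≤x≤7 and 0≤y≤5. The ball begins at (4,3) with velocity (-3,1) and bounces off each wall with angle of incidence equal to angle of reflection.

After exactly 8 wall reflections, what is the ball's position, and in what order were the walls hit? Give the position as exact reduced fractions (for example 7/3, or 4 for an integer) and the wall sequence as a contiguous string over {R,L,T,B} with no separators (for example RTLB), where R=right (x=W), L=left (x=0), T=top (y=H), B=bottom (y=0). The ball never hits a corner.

1. t=4/3 → L at (0,13/3); v=(3,1)
2. t=2/3 → T at (2,5); v=(3,-1)
3. t=5/3 → R at (7,10/3); v=(-3,-1)
4. t=7/3 → L at (0,1); v=(3,-1)
5. t=1 → B at (3,0); v=(3,1)
6. t=4/3 → R at (7,4/3); v=(-3,1)
7. t=7/3 → L at (0,11/3); v=(3,1)
8. t=4/3 → T at (4,5); v=(3,-1)

Final position: (4,5)
Wall sequence: LTRLBRLT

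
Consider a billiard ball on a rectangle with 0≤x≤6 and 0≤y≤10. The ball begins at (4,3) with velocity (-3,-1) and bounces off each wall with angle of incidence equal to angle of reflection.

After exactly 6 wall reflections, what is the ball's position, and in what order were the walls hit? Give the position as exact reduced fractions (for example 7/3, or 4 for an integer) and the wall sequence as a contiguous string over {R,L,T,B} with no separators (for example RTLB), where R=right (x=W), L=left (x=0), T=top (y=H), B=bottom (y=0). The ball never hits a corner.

1. t=4/3 → L at (0,5/3); v=(3,-1)
2. t=5/3 → B at (5,0); v=(3,1)
3. t=1/3 → R at (6,1/3); v=(-3,1)
4. t=2 → L at (0,7/3); v=(3,1)
5. t=2 → R at (6,13/3); v=(-3,1)
6. t=2 → L at (0,19/3); v=(3,1)

Final position: (0,19/3)
Wall sequence: LBRLRL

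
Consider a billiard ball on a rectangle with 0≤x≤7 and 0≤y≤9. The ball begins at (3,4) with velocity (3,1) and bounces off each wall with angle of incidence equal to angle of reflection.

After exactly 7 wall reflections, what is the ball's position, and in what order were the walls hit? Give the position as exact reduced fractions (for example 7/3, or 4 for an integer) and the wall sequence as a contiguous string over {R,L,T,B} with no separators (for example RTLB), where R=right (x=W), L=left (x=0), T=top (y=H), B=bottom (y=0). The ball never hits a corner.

1. t=4/3 → R at (7,16/3); v=(-3,1)
2. t=7/3 → L at (0,23/3); v=(3,1)
3. t=4/3 → T at (4,9); v=(3,-1)
4. t=1 → R at (7,8); v=(-3,-1)
5. t=7/3 → L at (0,17/3); v=(3,-1)
6. t=7/3 → R at (7,10/3); v=(-3,-1)
7. t=7/3 → L at (0,1); v=(3,-1)

Final position: (0,1)
Wall sequence: RLTRLRL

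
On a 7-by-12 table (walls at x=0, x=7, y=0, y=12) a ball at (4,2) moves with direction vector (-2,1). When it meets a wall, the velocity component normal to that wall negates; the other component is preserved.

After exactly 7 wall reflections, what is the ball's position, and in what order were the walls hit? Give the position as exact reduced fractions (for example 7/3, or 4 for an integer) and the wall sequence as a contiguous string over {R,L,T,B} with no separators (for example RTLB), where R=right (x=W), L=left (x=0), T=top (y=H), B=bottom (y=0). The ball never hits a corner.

Final position: (7,5/2)
Wall sequence: LRLTRLR

1. t=2 → L at (0,4); v=(2,1)
2. t=7/2 → R at (7,15/2); v=(-2,1)
3. t=7/2 → L at (0,11); v=(2,1)
4. t=1 → T at (2,12); v=(2,-1)
5. t=5/2 → R at (7,19/2); v=(-2,-1)
6. t=7/2 → L at (0,6); v=(2,-1)
7. t=7/2 → R at (7,5/2); v=(-2,-1)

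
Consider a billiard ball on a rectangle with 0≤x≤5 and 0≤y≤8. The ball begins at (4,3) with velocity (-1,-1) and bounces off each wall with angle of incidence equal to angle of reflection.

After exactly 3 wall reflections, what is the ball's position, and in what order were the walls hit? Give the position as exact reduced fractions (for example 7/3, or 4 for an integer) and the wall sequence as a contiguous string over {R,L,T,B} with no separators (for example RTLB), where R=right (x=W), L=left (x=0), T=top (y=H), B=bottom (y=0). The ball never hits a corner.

1. t=3 → B at (1,0); v=(-1,1)
2. t=1 → L at (0,1); v=(1,1)
3. t=5 → R at (5,6); v=(-1,1)

Final position: (5,6)
Wall sequence: BLR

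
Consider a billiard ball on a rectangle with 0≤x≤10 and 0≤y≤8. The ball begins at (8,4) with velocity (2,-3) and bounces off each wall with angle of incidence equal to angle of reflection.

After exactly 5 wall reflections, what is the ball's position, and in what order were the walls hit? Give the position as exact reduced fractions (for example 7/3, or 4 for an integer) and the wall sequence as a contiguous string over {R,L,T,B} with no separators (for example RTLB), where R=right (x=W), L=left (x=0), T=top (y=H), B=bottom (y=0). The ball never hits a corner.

1. t=1 → R at (10,1); v=(-2,-3)
2. t=1/3 → B at (28/3,0); v=(-2,3)
3. t=8/3 → T at (4,8); v=(-2,-3)
4. t=2 → L at (0,2); v=(2,-3)
5. t=2/3 → B at (4/3,0); v=(2,3)

Final position: (4/3,0)
Wall sequence: RBTLB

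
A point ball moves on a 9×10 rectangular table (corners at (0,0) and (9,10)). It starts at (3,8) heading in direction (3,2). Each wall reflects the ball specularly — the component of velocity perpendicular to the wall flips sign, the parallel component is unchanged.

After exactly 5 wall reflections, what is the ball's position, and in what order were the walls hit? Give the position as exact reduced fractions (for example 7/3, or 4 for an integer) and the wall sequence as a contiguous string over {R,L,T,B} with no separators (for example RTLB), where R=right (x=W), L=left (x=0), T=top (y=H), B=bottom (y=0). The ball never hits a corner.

1. t=1 → T at (6,10); v=(3,-2)
2. t=1 → R at (9,8); v=(-3,-2)
3. t=3 → L at (0,2); v=(3,-2)
4. t=1 → B at (3,0); v=(3,2)
5. t=2 → R at (9,4); v=(-3,2)

Final position: (9,4)
Wall sequence: TRLBR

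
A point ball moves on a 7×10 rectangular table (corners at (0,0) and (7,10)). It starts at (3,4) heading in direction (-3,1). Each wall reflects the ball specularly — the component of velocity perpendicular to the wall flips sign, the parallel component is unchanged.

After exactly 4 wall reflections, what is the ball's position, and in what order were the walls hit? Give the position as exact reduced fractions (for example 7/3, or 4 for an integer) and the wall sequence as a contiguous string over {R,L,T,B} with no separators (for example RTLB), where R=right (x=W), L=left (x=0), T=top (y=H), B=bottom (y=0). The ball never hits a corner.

Final position: (1,10)
Wall sequence: LRLT

1. t=1 → L at (0,5); v=(3,1)
2. t=7/3 → R at (7,22/3); v=(-3,1)
3. t=7/3 → L at (0,29/3); v=(3,1)
4. t=1/3 → T at (1,10); v=(3,-1)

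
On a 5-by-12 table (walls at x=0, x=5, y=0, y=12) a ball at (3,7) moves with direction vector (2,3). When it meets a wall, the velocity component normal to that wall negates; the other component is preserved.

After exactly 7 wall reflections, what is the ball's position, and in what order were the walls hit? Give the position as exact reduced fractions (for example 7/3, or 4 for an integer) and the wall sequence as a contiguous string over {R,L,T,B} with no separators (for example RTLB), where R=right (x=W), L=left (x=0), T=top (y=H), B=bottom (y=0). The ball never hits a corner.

1. t=1 → R at (5,10); v=(-2,3)
2. t=2/3 → T at (11/3,12); v=(-2,-3)
3. t=11/6 → L at (0,13/2); v=(2,-3)
4. t=13/6 → B at (13/3,0); v=(2,3)
5. t=1/3 → R at (5,1); v=(-2,3)
6. t=5/2 → L at (0,17/2); v=(2,3)
7. t=7/6 → T at (7/3,12); v=(2,-3)

Final position: (7/3,12)
Wall sequence: RTLBRLT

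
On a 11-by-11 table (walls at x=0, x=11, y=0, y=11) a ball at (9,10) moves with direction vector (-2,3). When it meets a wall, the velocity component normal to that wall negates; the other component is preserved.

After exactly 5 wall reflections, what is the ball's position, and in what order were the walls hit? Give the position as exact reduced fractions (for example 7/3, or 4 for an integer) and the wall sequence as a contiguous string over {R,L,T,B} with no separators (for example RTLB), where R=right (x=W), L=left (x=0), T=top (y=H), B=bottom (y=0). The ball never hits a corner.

1. t=1/3 → T at (25/3,11); v=(-2,-3)
2. t=11/3 → B at (1,0); v=(-2,3)
3. t=1/2 → L at (0,3/2); v=(2,3)
4. t=19/6 → T at (19/3,11); v=(2,-3)
5. t=7/3 → R at (11,4); v=(-2,-3)

Final position: (11,4)
Wall sequence: TBLTR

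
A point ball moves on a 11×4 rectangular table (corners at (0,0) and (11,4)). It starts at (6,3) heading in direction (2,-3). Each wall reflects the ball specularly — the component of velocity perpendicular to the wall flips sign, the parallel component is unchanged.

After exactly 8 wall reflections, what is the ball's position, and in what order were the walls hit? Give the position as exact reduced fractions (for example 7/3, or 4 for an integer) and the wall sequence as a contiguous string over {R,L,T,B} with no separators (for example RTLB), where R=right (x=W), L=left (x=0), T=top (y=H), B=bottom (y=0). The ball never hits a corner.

1. t=1 → B at (8,0); v=(2,3)
2. t=4/3 → T at (32/3,4); v=(2,-3)
3. t=1/6 → R at (11,7/2); v=(-2,-3)
4. t=7/6 → B at (26/3,0); v=(-2,3)
5. t=4/3 → T at (6,4); v=(-2,-3)
6. t=4/3 → B at (10/3,0); v=(-2,3)
7. t=4/3 → T at (2/3,4); v=(-2,-3)
8. t=1/3 → L at (0,3); v=(2,-3)

Final position: (0,3)
Wall sequence: BTRBTBTL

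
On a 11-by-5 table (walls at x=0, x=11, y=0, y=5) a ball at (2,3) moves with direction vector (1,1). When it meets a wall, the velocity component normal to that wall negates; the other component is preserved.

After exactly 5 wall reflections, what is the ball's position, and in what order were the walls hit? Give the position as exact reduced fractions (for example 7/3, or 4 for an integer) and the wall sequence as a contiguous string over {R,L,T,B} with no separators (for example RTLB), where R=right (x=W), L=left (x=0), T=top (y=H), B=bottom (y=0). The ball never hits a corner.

1. t=2 → T at (4,5); v=(1,-1)
2. t=5 → B at (9,0); v=(1,1)
3. t=2 → R at (11,2); v=(-1,1)
4. t=3 → T at (8,5); v=(-1,-1)
5. t=5 → B at (3,0); v=(-1,1)

Final position: (3,0)
Wall sequence: TBRTB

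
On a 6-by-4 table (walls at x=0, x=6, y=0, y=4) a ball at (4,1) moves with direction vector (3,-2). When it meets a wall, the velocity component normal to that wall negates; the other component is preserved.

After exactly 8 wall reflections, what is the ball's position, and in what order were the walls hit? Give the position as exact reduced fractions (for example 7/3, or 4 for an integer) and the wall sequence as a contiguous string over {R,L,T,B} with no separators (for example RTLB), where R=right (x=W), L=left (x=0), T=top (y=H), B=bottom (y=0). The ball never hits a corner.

Final position: (0,11/3)
Wall sequence: BRTLBRTL

1. t=1/2 → B at (11/2,0); v=(3,2)
2. t=1/6 → R at (6,1/3); v=(-3,2)
3. t=11/6 → T at (1/2,4); v=(-3,-2)
4. t=1/6 → L at (0,11/3); v=(3,-2)
5. t=11/6 → B at (11/2,0); v=(3,2)
6. t=1/6 → R at (6,1/3); v=(-3,2)
7. t=11/6 → T at (1/2,4); v=(-3,-2)
8. t=1/6 → L at (0,11/3); v=(3,-2)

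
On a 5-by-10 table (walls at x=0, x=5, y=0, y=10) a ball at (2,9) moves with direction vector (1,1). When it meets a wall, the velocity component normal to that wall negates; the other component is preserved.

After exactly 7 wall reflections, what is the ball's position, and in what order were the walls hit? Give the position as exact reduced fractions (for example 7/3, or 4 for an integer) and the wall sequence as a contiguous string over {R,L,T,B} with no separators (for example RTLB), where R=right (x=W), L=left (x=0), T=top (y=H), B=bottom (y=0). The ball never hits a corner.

Final position: (3,10)
Wall sequence: TRLBRLT

1. t=1 → T at (3,10); v=(1,-1)
2. t=2 → R at (5,8); v=(-1,-1)
3. t=5 → L at (0,3); v=(1,-1)
4. t=3 → B at (3,0); v=(1,1)
5. t=2 → R at (5,2); v=(-1,1)
6. t=5 → L at (0,7); v=(1,1)
7. t=3 → T at (3,10); v=(1,-1)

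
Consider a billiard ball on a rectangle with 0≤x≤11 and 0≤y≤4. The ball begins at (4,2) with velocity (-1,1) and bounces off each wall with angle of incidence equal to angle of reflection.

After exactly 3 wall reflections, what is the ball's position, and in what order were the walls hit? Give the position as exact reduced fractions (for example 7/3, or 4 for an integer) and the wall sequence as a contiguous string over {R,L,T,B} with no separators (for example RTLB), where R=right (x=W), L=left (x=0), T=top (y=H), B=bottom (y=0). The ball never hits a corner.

1. t=2 → T at (2,4); v=(-1,-1)
2. t=2 → L at (0,2); v=(1,-1)
3. t=2 → B at (2,0); v=(1,1)

Final position: (2,0)
Wall sequence: TLB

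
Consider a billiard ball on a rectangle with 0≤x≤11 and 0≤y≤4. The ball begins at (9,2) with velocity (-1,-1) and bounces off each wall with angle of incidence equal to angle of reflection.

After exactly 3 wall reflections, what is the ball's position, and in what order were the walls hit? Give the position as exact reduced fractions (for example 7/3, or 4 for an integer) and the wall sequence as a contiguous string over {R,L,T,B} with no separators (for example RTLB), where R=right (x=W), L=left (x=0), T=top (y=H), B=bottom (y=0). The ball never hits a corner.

1. t=2 → B at (7,0); v=(-1,1)
2. t=4 → T at (3,4); v=(-1,-1)
3. t=3 → L at (0,1); v=(1,-1)

Final position: (0,1)
Wall sequence: BTL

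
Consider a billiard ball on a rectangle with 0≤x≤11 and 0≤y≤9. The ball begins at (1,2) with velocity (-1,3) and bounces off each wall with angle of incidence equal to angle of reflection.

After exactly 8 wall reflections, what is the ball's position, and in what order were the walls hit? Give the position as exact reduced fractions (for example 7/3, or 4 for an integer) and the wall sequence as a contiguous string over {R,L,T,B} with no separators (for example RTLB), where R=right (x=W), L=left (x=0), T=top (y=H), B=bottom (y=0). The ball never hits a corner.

Final position: (17/3,0)
Wall sequence: LTBTBRTB

1. t=1 → L at (0,5); v=(1,3)
2. t=4/3 → T at (4/3,9); v=(1,-3)
3. t=3 → B at (13/3,0); v=(1,3)
4. t=3 → T at (22/3,9); v=(1,-3)
5. t=3 → B at (31/3,0); v=(1,3)
6. t=2/3 → R at (11,2); v=(-1,3)
7. t=7/3 → T at (26/3,9); v=(-1,-3)
8. t=3 → B at (17/3,0); v=(-1,3)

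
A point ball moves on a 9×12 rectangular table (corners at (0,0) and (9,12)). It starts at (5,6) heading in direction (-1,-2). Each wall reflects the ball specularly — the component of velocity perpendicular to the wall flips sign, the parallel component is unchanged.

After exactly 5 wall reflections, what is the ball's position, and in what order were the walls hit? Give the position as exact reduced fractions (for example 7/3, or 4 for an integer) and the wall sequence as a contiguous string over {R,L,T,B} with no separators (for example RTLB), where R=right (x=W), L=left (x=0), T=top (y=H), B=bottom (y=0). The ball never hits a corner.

Final position: (8,0)
Wall sequence: BLTRB

1. t=3 → B at (2,0); v=(-1,2)
2. t=2 → L at (0,4); v=(1,2)
3. t=4 → T at (4,12); v=(1,-2)
4. t=5 → R at (9,2); v=(-1,-2)
5. t=1 → B at (8,0); v=(-1,2)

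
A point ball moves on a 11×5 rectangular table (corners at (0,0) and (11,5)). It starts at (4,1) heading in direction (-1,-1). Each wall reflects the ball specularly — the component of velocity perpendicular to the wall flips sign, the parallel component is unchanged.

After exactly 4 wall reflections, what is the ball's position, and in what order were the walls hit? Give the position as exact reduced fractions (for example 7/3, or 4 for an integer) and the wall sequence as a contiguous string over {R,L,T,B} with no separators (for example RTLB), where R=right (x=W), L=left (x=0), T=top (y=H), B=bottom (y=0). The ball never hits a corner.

1. t=1 → B at (3,0); v=(-1,1)
2. t=3 → L at (0,3); v=(1,1)
3. t=2 → T at (2,5); v=(1,-1)
4. t=5 → B at (7,0); v=(1,1)

Final position: (7,0)
Wall sequence: BLTB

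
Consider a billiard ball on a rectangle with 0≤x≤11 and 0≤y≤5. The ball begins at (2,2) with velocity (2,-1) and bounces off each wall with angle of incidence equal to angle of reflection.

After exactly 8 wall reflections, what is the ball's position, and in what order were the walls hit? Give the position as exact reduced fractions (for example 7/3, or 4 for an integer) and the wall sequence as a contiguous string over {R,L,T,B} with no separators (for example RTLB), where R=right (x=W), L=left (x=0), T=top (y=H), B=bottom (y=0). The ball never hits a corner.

Final position: (0,1)
Wall sequence: BRTLBRTL

1. t=2 → B at (6,0); v=(2,1)
2. t=5/2 → R at (11,5/2); v=(-2,1)
3. t=5/2 → T at (6,5); v=(-2,-1)
4. t=3 → L at (0,2); v=(2,-1)
5. t=2 → B at (4,0); v=(2,1)
6. t=7/2 → R at (11,7/2); v=(-2,1)
7. t=3/2 → T at (8,5); v=(-2,-1)
8. t=4 → L at (0,1); v=(2,-1)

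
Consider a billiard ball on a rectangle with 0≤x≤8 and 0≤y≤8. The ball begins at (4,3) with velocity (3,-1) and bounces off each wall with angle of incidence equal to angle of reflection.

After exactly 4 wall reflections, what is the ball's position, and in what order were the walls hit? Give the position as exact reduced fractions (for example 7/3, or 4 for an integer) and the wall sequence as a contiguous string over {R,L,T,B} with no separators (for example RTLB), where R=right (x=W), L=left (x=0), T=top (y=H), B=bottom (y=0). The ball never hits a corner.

1. t=4/3 → R at (8,5/3); v=(-3,-1)
2. t=5/3 → B at (3,0); v=(-3,1)
3. t=1 → L at (0,1); v=(3,1)
4. t=8/3 → R at (8,11/3); v=(-3,1)

Final position: (8,11/3)
Wall sequence: RBLR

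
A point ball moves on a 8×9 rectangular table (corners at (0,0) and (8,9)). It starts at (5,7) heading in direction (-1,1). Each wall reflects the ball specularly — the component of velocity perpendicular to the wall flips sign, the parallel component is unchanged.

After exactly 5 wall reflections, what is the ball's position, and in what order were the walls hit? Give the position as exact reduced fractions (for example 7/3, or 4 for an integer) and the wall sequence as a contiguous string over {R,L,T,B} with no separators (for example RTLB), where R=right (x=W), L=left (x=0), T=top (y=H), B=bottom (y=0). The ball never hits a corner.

1. t=2 → T at (3,9); v=(-1,-1)
2. t=3 → L at (0,6); v=(1,-1)
3. t=6 → B at (6,0); v=(1,1)
4. t=2 → R at (8,2); v=(-1,1)
5. t=7 → T at (1,9); v=(-1,-1)

Final position: (1,9)
Wall sequence: TLBRT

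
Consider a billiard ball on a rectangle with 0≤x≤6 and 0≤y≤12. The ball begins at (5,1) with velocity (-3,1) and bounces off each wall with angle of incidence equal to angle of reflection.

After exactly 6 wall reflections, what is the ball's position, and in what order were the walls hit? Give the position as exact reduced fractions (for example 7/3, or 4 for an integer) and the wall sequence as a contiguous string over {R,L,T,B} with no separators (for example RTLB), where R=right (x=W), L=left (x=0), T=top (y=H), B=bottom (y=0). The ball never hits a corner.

1. t=5/3 → L at (0,8/3); v=(3,1)
2. t=2 → R at (6,14/3); v=(-3,1)
3. t=2 → L at (0,20/3); v=(3,1)
4. t=2 → R at (6,26/3); v=(-3,1)
5. t=2 → L at (0,32/3); v=(3,1)
6. t=4/3 → T at (4,12); v=(3,-1)

Final position: (4,12)
Wall sequence: LRLRLT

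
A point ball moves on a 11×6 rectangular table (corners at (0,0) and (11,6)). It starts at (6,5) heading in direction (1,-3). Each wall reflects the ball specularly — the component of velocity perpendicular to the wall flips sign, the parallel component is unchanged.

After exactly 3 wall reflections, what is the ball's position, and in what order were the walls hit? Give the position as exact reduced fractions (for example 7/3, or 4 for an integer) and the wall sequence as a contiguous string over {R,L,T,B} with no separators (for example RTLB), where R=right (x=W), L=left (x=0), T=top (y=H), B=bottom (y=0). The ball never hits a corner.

1. t=5/3 → B at (23/3,0); v=(1,3)
2. t=2 → T at (29/3,6); v=(1,-3)
3. t=4/3 → R at (11,2); v=(-1,-3)

Final position: (11,2)
Wall sequence: BTR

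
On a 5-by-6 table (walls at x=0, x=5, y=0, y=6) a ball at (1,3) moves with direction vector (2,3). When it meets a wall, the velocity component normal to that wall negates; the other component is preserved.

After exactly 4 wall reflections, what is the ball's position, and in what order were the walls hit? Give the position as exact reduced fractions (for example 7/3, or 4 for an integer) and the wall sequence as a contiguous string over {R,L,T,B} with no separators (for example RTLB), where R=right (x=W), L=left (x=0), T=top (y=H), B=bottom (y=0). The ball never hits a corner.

1. t=1 → T at (3,6); v=(2,-3)
2. t=1 → R at (5,3); v=(-2,-3)
3. t=1 → B at (3,0); v=(-2,3)
4. t=3/2 → L at (0,9/2); v=(2,3)

Final position: (0,9/2)
Wall sequence: TRBL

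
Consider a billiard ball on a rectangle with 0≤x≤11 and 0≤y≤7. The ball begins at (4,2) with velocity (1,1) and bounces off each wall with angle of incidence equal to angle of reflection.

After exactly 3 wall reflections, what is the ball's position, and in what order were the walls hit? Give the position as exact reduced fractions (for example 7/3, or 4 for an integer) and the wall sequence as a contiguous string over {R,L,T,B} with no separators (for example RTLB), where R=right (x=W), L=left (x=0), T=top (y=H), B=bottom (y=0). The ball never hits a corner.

1. t=5 → T at (9,7); v=(1,-1)
2. t=2 → R at (11,5); v=(-1,-1)
3. t=5 → B at (6,0); v=(-1,1)

Final position: (6,0)
Wall sequence: TRB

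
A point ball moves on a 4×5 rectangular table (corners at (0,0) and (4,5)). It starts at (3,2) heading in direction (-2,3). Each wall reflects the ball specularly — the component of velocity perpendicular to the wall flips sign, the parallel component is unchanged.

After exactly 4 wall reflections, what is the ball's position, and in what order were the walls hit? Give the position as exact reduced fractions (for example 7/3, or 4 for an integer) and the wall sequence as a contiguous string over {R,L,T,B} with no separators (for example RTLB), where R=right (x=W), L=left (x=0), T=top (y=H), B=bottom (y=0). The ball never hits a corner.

Final position: (4,5/2)
Wall sequence: TLBR

1. t=1 → T at (1,5); v=(-2,-3)
2. t=1/2 → L at (0,7/2); v=(2,-3)
3. t=7/6 → B at (7/3,0); v=(2,3)
4. t=5/6 → R at (4,5/2); v=(-2,3)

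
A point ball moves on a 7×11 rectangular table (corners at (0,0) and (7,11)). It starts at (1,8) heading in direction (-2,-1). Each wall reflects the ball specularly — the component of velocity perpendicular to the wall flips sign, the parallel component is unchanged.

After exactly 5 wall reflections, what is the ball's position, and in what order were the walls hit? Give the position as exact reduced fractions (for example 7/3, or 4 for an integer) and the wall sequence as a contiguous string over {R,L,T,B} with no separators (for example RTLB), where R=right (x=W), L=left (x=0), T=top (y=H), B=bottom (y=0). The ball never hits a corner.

Final position: (7,3)
Wall sequence: LRLBR

1. t=1/2 → L at (0,15/2); v=(2,-1)
2. t=7/2 → R at (7,4); v=(-2,-1)
3. t=7/2 → L at (0,1/2); v=(2,-1)
4. t=1/2 → B at (1,0); v=(2,1)
5. t=3 → R at (7,3); v=(-2,1)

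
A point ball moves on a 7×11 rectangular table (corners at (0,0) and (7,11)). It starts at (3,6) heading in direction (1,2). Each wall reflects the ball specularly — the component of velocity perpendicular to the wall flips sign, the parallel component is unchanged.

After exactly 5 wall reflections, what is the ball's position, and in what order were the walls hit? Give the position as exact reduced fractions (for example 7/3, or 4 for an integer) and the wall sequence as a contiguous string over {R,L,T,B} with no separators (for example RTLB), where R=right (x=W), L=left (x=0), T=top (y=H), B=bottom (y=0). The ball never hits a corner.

Final position: (5/2,11)
Wall sequence: TRBLT

1. t=5/2 → T at (11/2,11); v=(1,-2)
2. t=3/2 → R at (7,8); v=(-1,-2)
3. t=4 → B at (3,0); v=(-1,2)
4. t=3 → L at (0,6); v=(1,2)
5. t=5/2 → T at (5/2,11); v=(1,-2)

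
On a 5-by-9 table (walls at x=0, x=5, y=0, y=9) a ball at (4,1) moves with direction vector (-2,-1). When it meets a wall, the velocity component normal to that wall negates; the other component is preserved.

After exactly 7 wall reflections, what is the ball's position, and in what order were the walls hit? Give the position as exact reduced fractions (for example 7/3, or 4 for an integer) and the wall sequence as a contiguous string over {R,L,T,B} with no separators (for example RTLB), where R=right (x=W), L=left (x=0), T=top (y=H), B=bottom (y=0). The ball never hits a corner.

1. t=1 → B at (2,0); v=(-2,1)
2. t=1 → L at (0,1); v=(2,1)
3. t=5/2 → R at (5,7/2); v=(-2,1)
4. t=5/2 → L at (0,6); v=(2,1)
5. t=5/2 → R at (5,17/2); v=(-2,1)
6. t=1/2 → T at (4,9); v=(-2,-1)
7. t=2 → L at (0,7); v=(2,-1)

Final position: (0,7)
Wall sequence: BLRLRTL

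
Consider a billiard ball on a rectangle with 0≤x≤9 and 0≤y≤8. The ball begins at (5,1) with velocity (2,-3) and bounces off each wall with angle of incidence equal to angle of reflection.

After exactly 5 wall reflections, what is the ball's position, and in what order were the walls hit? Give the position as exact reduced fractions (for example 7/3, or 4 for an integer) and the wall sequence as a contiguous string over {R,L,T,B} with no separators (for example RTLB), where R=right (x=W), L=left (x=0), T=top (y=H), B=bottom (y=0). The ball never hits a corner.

1. t=1/3 → B at (17/3,0); v=(2,3)
2. t=5/3 → R at (9,5); v=(-2,3)
3. t=1 → T at (7,8); v=(-2,-3)
4. t=8/3 → B at (5/3,0); v=(-2,3)
5. t=5/6 → L at (0,5/2); v=(2,3)

Final position: (0,5/2)
Wall sequence: BRTBL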